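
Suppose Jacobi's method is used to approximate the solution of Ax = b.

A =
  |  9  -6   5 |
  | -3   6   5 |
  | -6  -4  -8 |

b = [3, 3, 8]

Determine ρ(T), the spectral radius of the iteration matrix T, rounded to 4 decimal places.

Write A = D+L+U with D = diag(9, 6, -8).
Jacobi T = -D⁻¹(L+U): T[2,0] = -(-6)/(-8) = -0.7500; T[2,2] = 0.
  T[0,:] = [+0.0000, +0.6667, -0.5556]
  T[1,:] = [+0.5000, +0.0000, -0.8333]
  T[2,:] = [-0.7500, -0.5000, +0.0000]
moduli |λ_i(T)| = 1.2670, 0.6622, 0.6622.
ρ(T) = max|λ| = 1.2670; 1.2670 > 1 ⇒ diverges.

1.2670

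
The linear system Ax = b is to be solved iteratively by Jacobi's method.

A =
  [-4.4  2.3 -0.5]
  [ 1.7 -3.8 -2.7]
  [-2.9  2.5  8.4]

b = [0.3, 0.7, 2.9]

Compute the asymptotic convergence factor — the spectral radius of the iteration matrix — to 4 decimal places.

0.7467

Let D = diag(-4.4, -3.8, 8.4); L, U the strict triangles.
Jacobi T = -D⁻¹(L+U): T[1,2] = -(-2.7)/(-3.8) = -0.7105; T[1,1] = 0.
  T[0,:] = [+0.0000 +0.5227 -0.1136]
  T[1,:] = [+0.4474 +0.0000 -0.7105]
  T[2,:] = [+0.3452 -0.2976 +0.0000]
|roots of det(T-λI)|: 0.7467, 0.3892, 0.3892.
ρ(T) = max|λ| = 0.7467; 0.7467 < 1 ⇒ converges.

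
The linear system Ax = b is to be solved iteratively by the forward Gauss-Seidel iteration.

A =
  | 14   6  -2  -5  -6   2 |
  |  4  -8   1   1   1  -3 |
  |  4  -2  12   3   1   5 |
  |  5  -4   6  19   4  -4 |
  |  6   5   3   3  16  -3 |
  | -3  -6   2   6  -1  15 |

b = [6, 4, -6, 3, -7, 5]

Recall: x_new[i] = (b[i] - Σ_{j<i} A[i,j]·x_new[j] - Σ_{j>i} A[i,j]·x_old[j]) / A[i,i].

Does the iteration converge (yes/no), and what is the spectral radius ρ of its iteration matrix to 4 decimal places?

A = D + L + U where D = diag(14, -8, 12, 19, 16, 15).
GS T = -(D+L)⁻¹U: row 0 first, T[0,3] = -(-5)/(14) = +0.3571; later rows by forward substitution.
  T[0,:] = [+0.0000 -0.4286 +0.1429 +0.3571 +0.4286 -0.1429]
  T[1,:] = [+0.0000 -0.2143 +0.1964 +0.3036 +0.3393 -0.4464]
  T[2,:] = [+0.0000 +0.1071 -0.0149 -0.3185 -0.1696 -0.4435]
  T[3,:] = [+0.0000 +0.0338 +0.0085 +0.0705 -0.1983 +0.2942]
  T[4,:] = [+0.0000 +0.2012 -0.1138 -0.1823 -0.1978 +0.4086]
  T[5,:] = [+0.0000 -0.1858 +0.0982 +0.1950 +0.3102 -0.2384]
|λ(T)| sorted: 0.9372, 0.1316, 0.0993, 0.0993, 0.0870, 0.0000.
ρ(T) = max|λ| = 0.9372; 0.9372 < 1: convergent.

yes, ρ = 0.9372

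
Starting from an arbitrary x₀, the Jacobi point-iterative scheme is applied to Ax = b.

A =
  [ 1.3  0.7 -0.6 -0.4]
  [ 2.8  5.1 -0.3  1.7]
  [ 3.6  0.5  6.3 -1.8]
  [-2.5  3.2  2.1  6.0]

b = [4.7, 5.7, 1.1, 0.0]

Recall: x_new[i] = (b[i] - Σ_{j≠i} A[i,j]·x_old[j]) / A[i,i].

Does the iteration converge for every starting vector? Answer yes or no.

yes

Write A = D+L+U with D = diag(1.3, 5.1, 6.3, 6).
T_J = -D⁻¹(L+U): T[3,0] = -(-2.5)/(6) = +0.4167; T[3,3] = 0.
  T[0,:] = [+0.0000 -0.5385 +0.4615 +0.3077]
  T[1,:] = [-0.5490 +0.0000 +0.0588 -0.3333]
  T[2,:] = [-0.5714 -0.0794 +0.0000 +0.2857]
  T[3,:] = [+0.4167 -0.5333 -0.3500 +0.0000]
|eigenvalues of T|: 0.8799, 0.5923, 0.5923, 0.4979.
ρ(T) = max|λ| = 0.8799; 0.8799 < 1, so it converges for any x₀.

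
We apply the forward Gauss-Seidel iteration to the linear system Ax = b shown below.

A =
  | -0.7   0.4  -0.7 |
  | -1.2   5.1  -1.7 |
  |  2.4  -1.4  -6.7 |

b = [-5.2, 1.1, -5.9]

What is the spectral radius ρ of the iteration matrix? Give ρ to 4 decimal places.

Split A = D + L + U, D = diag(-0.7, 5.1, -6.7).
GS T = -(D+L)⁻¹U: row 0 first, T[0,1] = -(0.4)/(-0.7) = +0.5714; later rows by forward substitution.
  T[0,:] = [+0.0000 +0.5714 -1.0000]
  T[1,:] = [+0.0000 +0.1345 +0.0980]
  T[2,:] = [+0.0000 +0.1766 -0.3787]
eigenvalue magnitudes: 0.4105, 0.1662, 0.0000.
spectral radius ρ = 0.4105; 0.4105 < 1 ⇒ converges.

0.4105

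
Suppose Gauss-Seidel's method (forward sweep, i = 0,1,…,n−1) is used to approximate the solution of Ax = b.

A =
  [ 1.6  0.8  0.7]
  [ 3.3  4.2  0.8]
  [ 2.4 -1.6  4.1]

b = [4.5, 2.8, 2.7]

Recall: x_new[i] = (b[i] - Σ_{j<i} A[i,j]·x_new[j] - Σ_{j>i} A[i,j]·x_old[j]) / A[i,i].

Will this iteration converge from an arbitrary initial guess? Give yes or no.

Split A = D + L + U, D = diag(1.6, 4.2, 4.1).
GS T = -(D+L)⁻¹U: row 0 first, T[0,1] = -(0.8)/(1.6) = -0.5000; later rows by forward substitution.
  T[0,:] = [+0.0000, -0.5000, -0.4375]
  T[1,:] = [+0.0000, +0.3929, +0.1533]
  T[2,:] = [+0.0000, +0.4460, +0.3159]
moduli |λ_i(T)| = 0.6187, 0.0901, 0.0000.
ρ(T) = max|λ| = 0.6187; 0.6187 < 1, so it converges for any x₀.

yes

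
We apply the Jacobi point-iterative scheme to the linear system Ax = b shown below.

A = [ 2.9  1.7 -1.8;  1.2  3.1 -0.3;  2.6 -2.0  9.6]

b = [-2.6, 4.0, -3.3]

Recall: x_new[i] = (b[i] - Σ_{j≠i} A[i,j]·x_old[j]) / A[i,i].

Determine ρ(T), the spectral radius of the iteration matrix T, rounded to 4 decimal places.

0.4056

Let D = diag(2.9, 3.1, 9.6); L, U the strict triangles.
Jacobi T = -D⁻¹(L+U): T[0,2] = -(-1.8)/(2.9) = +0.6207; T[0,0] = 0.
  T[0,:] = [+0.0000 -0.5862 +0.6207]
  T[1,:] = [-0.3871 +0.0000 +0.0968]
  T[2,:] = [-0.2708 +0.2083 +0.0000]
|eigenvalues of T|: 0.4056, 0.2925, 0.2925.
ρ(T) = max|λ| = 0.4056; 0.4056 < 1, so it converges for any x₀.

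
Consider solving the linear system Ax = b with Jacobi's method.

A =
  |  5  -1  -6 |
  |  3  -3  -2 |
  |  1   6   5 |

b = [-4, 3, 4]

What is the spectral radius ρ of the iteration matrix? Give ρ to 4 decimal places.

Let D = diag(5, -3, 5); L, U the strict triangles.
Jacobi T = -D⁻¹(L+U): T[1,2] = -(-2)/(-3) = -0.6667; T[1,1] = 0.
  T[0,:] = [+0.0000, +0.2000, +1.2000]
  T[1,:] = [+1.0000, +0.0000, -0.6667]
  T[2,:] = [-0.2000, -1.2000, +0.0000]
|eigenvalues of T|: 1.3455, 1.0249, 1.0249.
spectral radius ρ = 1.3455; 1.3455 > 1, so it fails to converge.

1.3455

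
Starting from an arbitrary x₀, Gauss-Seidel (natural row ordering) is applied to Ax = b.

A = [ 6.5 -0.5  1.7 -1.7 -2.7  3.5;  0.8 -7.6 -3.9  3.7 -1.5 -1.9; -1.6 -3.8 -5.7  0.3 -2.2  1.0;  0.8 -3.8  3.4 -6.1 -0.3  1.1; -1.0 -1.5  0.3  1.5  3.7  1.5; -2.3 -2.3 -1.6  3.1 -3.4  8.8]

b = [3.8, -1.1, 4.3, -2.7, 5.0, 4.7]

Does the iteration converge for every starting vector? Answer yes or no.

yes

Write A = D+L+U with D = diag(6.5, -7.6, -5.7, -6.1, 3.7, 8.8).
GS T = -(D+L)⁻¹U: row 0 first, T[0,4] = -(-2.7)/(6.5) = +0.4154; later rows by forward substitution.
  T[0,:] = [+0.0000 +0.0769 -0.2615 +0.2615 +0.4154 -0.5385]
  T[1,:] = [+0.0000 +0.0081 -0.5407 +0.5144 -0.1536 -0.3067]
  T[2,:] = [+0.0000 -0.0270 +0.4339 -0.3637 -0.4001 +0.5310]
  T[3,:] = [+0.0000 -0.0100 +0.5444 -0.4888 -0.1220 +0.5967]
  T[4,:] = [+0.0000 +0.0303 -0.5457 +0.5069 +0.1319 -0.9602]
  T[5,:] = [+0.0000 +0.0325 -0.5334 +0.5047 +0.0896 -0.7056]
|λ(T)| sorted: 0.8547, 0.1849, 0.1849, 0.0192, 0.0192, 0.0000.
ρ = 0.8547; 0.8547 < 1: convergent.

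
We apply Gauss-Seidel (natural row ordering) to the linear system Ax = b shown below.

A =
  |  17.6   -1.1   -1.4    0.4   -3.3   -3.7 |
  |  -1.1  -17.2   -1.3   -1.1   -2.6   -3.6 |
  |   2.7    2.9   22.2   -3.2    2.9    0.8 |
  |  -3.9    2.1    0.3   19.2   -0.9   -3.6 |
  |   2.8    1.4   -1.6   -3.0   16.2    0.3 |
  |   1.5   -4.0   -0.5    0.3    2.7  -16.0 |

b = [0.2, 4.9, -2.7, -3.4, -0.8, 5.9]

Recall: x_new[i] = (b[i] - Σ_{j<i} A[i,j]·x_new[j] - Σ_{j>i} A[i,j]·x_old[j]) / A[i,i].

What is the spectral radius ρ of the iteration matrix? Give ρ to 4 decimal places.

0.1567

Write A = D+L+U with D = diag(17.6, -17.2, 22.2, 19.2, 16.2, -16).
GS T = -(D+L)⁻¹U: row 0 first, T[0,2] = -(-1.4)/(17.6) = +0.0795; later rows by forward substitution.
  T[0,:] = [+0.0000  +0.0625  +0.0795  -0.0227  +0.1875  +0.2102]
  T[1,:] = [+0.0000  -0.0040  -0.0807  -0.0625  -0.1632  -0.2227]
  T[2,:] = [+0.0000  -0.0071  +0.0009  +0.1551  -0.1321  -0.0325]
  T[3,:] = [+0.0000  +0.0132  +0.0250  -0.0002  +0.1049  +0.2551]
  T[4,:] = [+0.0000  -0.0087  -0.0021  +0.0246  -0.0119  +0.0084]
  T[5,:] = [+0.0000  +0.0059  +0.0277  +0.0128  +0.0624  +0.0826]
|λ(T)| sorted: 0.1567, 0.0696, 0.0696, 0.0085, 0.0085, 0.0000.
spectral radius ρ = 0.1567; 0.1567 < 1, so it converges for any x₀.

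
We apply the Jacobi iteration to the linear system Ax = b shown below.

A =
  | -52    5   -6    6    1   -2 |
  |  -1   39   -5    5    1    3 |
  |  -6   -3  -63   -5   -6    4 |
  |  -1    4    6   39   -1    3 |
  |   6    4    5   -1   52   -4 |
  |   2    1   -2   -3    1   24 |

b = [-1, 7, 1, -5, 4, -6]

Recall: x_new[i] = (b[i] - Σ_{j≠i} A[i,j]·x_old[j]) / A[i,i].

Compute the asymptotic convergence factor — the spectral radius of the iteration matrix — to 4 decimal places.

0.1989

A = D + L + U where D = diag(-52, 39, -63, 39, 52, 24).
T_J = -D⁻¹(L+U): T[2,0] = -(-6)/(-63) = -0.0952; T[2,2] = 0.
  T[0,:] = [+0.0000 +0.0962 -0.1154 +0.1154 +0.0192 -0.0385]
  T[1,:] = [+0.0256 +0.0000 +0.1282 -0.1282 -0.0256 -0.0769]
  T[2,:] = [-0.0952 -0.0476 +0.0000 -0.0794 -0.0952 +0.0635]
  T[3,:] = [+0.0256 -0.1026 -0.1538 +0.0000 +0.0256 -0.0769]
  T[4,:] = [-0.1154 -0.0769 -0.0962 +0.0192 +0.0000 +0.0769]
  T[5,:] = [-0.0833 -0.0417 +0.0833 +0.1250 -0.0417 +0.0000]
|eigenvalues of T|: 0.1989, 0.1602, 0.1433, 0.1433, 0.1020, 0.1020.
ρ = 0.1989; 0.1989 < 1, so it converges for any x₀.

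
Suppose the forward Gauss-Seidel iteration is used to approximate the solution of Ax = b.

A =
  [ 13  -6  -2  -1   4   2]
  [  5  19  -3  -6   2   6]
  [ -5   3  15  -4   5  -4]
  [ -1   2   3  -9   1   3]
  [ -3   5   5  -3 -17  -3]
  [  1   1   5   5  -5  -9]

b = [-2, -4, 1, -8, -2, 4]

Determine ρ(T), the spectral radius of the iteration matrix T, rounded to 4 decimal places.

0.6595

A = D + L + U where D = diag(13, 19, 15, -9, -17, -9).
Gauss-Seidel: T = -(D+L)⁻¹U, row 0 first, T[0,4] = -(4)/(13) = -0.3077; later rows by forward substitution.
  T[0,:] = [+0.0000, +0.4615, +0.1538, +0.0769, -0.3077, -0.1538]
  T[1,:] = [+0.0000, -0.1215, +0.1174, +0.2955, -0.0243, -0.2753]
  T[2,:] = [+0.0000, +0.1781, +0.0278, +0.2332, -0.4310, +0.2704]
  T[3,:] = [+0.0000, -0.0189, +0.0183, +0.1349, -0.0038, +0.3794]
  T[4,:] = [+0.0000, -0.0614, +0.0123, +0.1181, -0.0790, -0.2177]
  T[5,:] = [+0.0000, +0.1604, +0.0489, +0.1802, -0.2346, +0.4343]
|eigenvalues of T|: 0.6595, 0.1863, 0.1455, 0.1455, 0.0163, 0.0000.
spectral radius ρ = 0.6595; 0.6595 < 1: convergent.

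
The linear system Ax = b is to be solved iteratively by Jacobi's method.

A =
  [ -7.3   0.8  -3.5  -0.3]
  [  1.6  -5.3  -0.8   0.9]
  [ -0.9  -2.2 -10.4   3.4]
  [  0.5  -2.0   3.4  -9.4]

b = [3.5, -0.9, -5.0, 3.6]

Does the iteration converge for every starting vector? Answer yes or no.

A = D + L + U where D = diag(-7.3, -5.3, -10.4, -9.4).
Jacobi: T = -D⁻¹(L+U), T[2,0] = -(-0.9)/(-10.4) = -0.0865; T[2,2] = 0.
  T[0,:] = [+0.0000, +0.1096, -0.4795, -0.0411]
  T[1,:] = [+0.3019, +0.0000, -0.1509, +0.1698]
  T[2,:] = [-0.0865, -0.2115, +0.0000, +0.3269]
  T[3,:] = [+0.0532, -0.2128, +0.3617, +0.0000]
eigenvalue magnitudes: 0.5192, 0.4177, 0.2018, 0.2018.
spectral radius ρ = 0.5192; 0.5192 < 1 ⇒ converges.

yes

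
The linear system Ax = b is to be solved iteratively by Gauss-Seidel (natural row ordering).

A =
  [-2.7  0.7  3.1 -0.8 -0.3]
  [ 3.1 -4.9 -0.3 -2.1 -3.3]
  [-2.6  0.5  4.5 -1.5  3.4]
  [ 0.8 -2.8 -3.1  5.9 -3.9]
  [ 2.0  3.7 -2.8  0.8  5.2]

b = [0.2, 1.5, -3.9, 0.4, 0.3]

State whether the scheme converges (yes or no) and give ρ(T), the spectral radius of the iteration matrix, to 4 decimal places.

Diagonal D = diag(-2.7, -4.9, 4.5, 5.9, 5.2); L, U strict lower/upper.
GS T = -(D+L)⁻¹U: row 0 first, T[0,1] = -(0.7)/(-2.7) = +0.2593; later rows by forward substitution.
  T[0,:] = [+0.0000, +0.2593, +1.1481, -0.2963, -0.1111]
  T[1,:] = [+0.0000, +0.1640, +0.6652, -0.6160, -0.7438]
  T[2,:] = [+0.0000, +0.1316, +0.5895, +0.2306, -0.7371]
  T[3,:] = [+0.0000, +0.1118, +0.4697, -0.1310, -0.0642]
  T[4,:] = [+0.0000, -0.1628, -0.6697, +0.6966, +0.1849]
moduli |λ_i(T)| = 1.1552, 0.6367, 0.2824, 0.0065, 0.0000.
ρ(T) = max|λ| = 1.1552; 1.1552 > 1, so it fails to converge.

no, ρ = 1.1552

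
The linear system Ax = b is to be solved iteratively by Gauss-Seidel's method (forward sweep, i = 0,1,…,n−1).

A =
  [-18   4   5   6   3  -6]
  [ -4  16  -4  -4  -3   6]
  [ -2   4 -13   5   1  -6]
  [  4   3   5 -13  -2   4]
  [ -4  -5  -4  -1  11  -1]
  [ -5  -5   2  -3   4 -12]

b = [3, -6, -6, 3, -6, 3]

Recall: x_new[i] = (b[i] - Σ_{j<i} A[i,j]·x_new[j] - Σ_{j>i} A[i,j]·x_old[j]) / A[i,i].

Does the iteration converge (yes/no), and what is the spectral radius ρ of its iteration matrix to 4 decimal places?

Split A = D + L + U, D = diag(-18, 16, -13, -13, 11, -12).
T_GS = -(D+L)⁻¹U: row 0 first, T[0,2] = -(5)/(-18) = +0.2778; later rows by forward substitution.
  T[0,:] = [+0.0000 +0.2222 +0.2778 +0.3333 +0.1667 -0.3333]
  T[1,:] = [+0.0000 +0.0556 +0.3194 +0.3333 +0.2292 -0.4583]
  T[2,:] = [+0.0000 -0.0171 +0.0556 +0.4359 +0.1218 -0.5513]
  T[3,:] = [+0.0000 +0.0746 +0.1806 +0.3471 -0.0028 -0.1127]
  T[4,:] = [+0.0000 +0.1066 +0.2828 +0.4628 +0.2088 -0.4493]
  T[5,:] = [+0.0000 -0.1017 -0.1904 -0.1376 -0.0743 +0.1164]
moduli |λ_i(T)| = 0.8941, 0.2361, 0.1779, 0.0896, 0.0370, 0.0000.
ρ(T) = max|λ| = 0.8941; 0.8941 < 1 ⇒ converges.

yes, ρ = 0.8941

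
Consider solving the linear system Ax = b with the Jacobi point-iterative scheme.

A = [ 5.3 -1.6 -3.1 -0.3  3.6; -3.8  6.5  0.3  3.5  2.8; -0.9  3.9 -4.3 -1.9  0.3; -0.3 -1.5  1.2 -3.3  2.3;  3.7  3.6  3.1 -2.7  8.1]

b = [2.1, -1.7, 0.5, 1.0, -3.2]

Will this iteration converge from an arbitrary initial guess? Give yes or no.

no

Write A = D+L+U with D = diag(5.3, 6.5, -4.3, -3.3, 8.1).
T_J = -D⁻¹(L+U): T[4,3] = -(-2.7)/(8.1) = +0.3333; T[4,4] = 0.
  T[0,:] = [+0.0000  +0.3019  +0.5849  +0.0566  -0.6792]
  T[1,:] = [+0.5846  +0.0000  -0.0462  -0.5385  -0.4308]
  T[2,:] = [-0.2093  +0.9070  +0.0000  -0.4419  +0.0698]
  T[3,:] = [-0.0909  -0.4545  +0.3636  +0.0000  +0.6970]
  T[4,:] = [-0.4568  -0.4444  -0.3827  +0.3333  +0.0000]
|eigenvalues of T|: 1.3762, 0.7788, 0.7381, 0.7381, 0.3613.
ρ(T) = max|λ| = 1.3762; 1.3762 > 1: divergent.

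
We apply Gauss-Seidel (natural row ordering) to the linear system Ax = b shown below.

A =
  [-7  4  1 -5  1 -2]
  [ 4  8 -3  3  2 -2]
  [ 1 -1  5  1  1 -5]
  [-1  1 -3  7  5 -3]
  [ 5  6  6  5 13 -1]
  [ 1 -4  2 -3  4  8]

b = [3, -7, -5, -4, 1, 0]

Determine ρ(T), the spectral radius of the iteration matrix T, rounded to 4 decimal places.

A = D + L + U where D = diag(-7, 8, 5, 7, 13, 8).
GS T = -(D+L)⁻¹U: row 0 first, T[0,2] = -(1)/(-7) = +0.1429; later rows by forward substitution.
  T[0,:] = [+0.0000 +0.5714 +0.1429 -0.7143 +0.1429 -0.2857]
  T[1,:] = [+0.0000 -0.2857 +0.3036 -0.0179 -0.3214 +0.3929]
  T[2,:] = [+0.0000 -0.1714 +0.0321 -0.0607 -0.2929 +1.1357]
  T[3,:] = [+0.0000 +0.0490 -0.0092 -0.1255 -0.7735 +0.8184]
  T[4,:] = [+0.0000 -0.0276 -0.2064 +0.3593 +0.5261 -0.8334]
  T[5,:] = [+0.0000 -0.1392 +0.2256 -0.1312 -0.6584 +0.6718]
eigenvalue magnitudes: 1.2571, 0.4175, 0.2870, 0.2870, 0.0068, 0.0000.
ρ(T) = max|λ| = 1.2571; 1.2571 > 1: divergent.

1.2571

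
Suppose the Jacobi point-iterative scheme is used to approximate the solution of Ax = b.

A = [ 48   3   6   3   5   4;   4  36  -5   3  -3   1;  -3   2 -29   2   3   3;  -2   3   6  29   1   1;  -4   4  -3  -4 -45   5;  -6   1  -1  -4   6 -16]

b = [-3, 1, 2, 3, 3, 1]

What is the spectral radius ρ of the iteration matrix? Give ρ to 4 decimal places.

Diagonal D = diag(48, 36, -29, 29, -45, -16); L, U strict lower/upper.
Jacobi: T = -D⁻¹(L+U), T[2,3] = -(2)/(-29) = +0.0690; T[2,2] = 0.
  T[0,:] = [+0.0000  -0.0625  -0.1250  -0.0625  -0.1042  -0.0833]
  T[1,:] = [-0.1111  +0.0000  +0.1389  -0.0833  +0.0833  -0.0278]
  T[2,:] = [-0.1034  +0.0690  +0.0000  +0.0690  +0.1034  +0.1034]
  T[3,:] = [+0.0690  -0.1034  -0.2069  +0.0000  -0.0345  -0.0345]
  T[4,:] = [-0.0889  +0.0889  -0.0667  -0.0889  +0.0000  +0.1111]
  T[5,:] = [-0.3750  +0.0625  -0.0625  -0.2500  +0.3750  +0.0000]
eigenvalue magnitudes: 0.4318, 0.2411, 0.1560, 0.1560, 0.1100, 0.0459.
ρ = 0.4318; 0.4318 < 1: convergent.

0.4318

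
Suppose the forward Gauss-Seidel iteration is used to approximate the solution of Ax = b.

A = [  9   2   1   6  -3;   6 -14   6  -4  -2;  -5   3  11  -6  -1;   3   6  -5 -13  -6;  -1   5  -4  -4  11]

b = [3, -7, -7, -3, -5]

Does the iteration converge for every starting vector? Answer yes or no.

yes

Let D = diag(9, -14, 11, -13, 11); L, U the strict triangles.
T_GS = -(D+L)⁻¹U: row 0 first, T[0,1] = -(2)/(9) = -0.2222; later rows by forward substitution.
  T[0,:] = [+0.0000  -0.2222  -0.1111  -0.6667  +0.3333]
  T[1,:] = [+0.0000  -0.0952  +0.3810  -0.5714  +0.0000]
  T[2,:] = [+0.0000  -0.0750  -0.1544  +0.3983  +0.2424]
  T[3,:] = [+0.0000  -0.0664  +0.2096  -0.5708  -0.4779]
  T[4,:] = [+0.0000  -0.0283  -0.1632  +0.1364  -0.0553]
|λ(T)| sorted: 0.6177, 0.2656, 0.2656, 0.0500, 0.0000.
spectral radius ρ = 0.6177; 0.6177 < 1 ⇒ converges.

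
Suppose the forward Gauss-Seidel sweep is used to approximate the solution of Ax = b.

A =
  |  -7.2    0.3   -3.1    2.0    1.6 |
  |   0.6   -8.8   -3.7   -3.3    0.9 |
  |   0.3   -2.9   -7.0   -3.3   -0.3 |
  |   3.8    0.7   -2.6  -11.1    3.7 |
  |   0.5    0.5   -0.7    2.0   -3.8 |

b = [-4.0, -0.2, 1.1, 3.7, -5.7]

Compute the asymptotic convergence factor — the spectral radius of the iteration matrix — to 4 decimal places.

Diagonal D = diag(-7.2, -8.8, -7, -11.1, -3.8); L, U strict lower/upper.
GS T = -(D+L)⁻¹U: row 0 first, T[0,2] = -(-3.1)/(-7.2) = -0.4306; later rows by forward substitution.
  T[0,:] = [+0.0000 +0.0417 -0.4306 +0.2778 +0.2222]
  T[1,:] = [+0.0000 +0.0028 -0.4498 -0.3561 +0.1174]
  T[2,:] = [+0.0000 +0.0006 +0.1679 -0.3120 -0.0820]
  T[3,:] = [+0.0000 +0.0143 -0.2151 +0.1457 +0.4360]
  T[4,:] = [+0.0000 +0.0133 -0.2600 +0.1239 +0.2893]
|λ(T)| sorted: 0.6736, 0.1514, 0.1514, 0.0235, 0.0000.
ρ = 0.6736; 0.6736 < 1, so it converges for any x₀.

0.6736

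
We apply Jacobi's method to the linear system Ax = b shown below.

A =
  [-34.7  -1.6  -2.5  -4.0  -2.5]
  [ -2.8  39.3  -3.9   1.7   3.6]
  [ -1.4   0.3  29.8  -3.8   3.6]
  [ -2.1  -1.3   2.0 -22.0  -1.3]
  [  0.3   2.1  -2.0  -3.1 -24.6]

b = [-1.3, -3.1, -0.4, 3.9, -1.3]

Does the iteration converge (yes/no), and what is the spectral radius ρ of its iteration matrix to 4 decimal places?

Write A = D+L+U with D = diag(-34.7, 39.3, 29.8, -22, -24.6).
Jacobi: T = -D⁻¹(L+U), T[1,3] = -(1.7)/(39.3) = -0.0433; T[1,1] = 0.
  T[0,:] = [+0.0000  -0.0461  -0.0720  -0.1153  -0.0720]
  T[1,:] = [+0.0712  +0.0000  +0.0992  -0.0433  -0.0916]
  T[2,:] = [+0.0470  -0.0101  +0.0000  +0.1275  -0.1208]
  T[3,:] = [-0.0955  -0.0591  +0.0909  +0.0000  -0.0591]
  T[4,:] = [+0.0122  +0.0854  -0.0813  -0.1260  +0.0000]
moduli |λ_i(T)| = 0.1928, 0.1612, 0.1234, 0.1234, 0.1130.
spectral radius ρ = 0.1928; 0.1928 < 1: convergent.

yes, ρ = 0.1928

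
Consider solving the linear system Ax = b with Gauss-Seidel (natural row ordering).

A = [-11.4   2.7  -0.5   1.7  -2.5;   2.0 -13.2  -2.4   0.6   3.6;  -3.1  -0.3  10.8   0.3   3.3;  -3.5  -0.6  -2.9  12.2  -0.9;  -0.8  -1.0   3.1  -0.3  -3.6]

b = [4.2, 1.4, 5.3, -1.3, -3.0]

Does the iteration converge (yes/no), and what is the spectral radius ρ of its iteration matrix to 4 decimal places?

Write A = D+L+U with D = diag(-11.4, -13.2, 10.8, 12.2, -3.6).
T_GS = -(D+L)⁻¹U: row 0 first, T[0,1] = -(2.7)/(-11.4) = +0.2368; later rows by forward substitution.
  T[0,:] = [+0.0000  +0.2368  -0.0439  +0.1491  -0.2193]
  T[1,:] = [+0.0000  +0.0359  -0.1885  +0.0680  +0.2395]
  T[2,:] = [+0.0000  +0.0690  -0.0178  +0.0169  -0.3618]
  T[3,:] = [+0.0000  +0.0861  -0.0261  +0.0501  -0.0634]
  T[4,:] = [+0.0000  -0.0104  +0.0489  -0.0417  -0.3241]
eigenvalue magnitudes: 0.2678, 0.0819, 0.0819, 0.0109, 0.0000.
ρ(T) = max|λ| = 0.2678; 0.2678 < 1, so it converges for any x₀.

yes, ρ = 0.2678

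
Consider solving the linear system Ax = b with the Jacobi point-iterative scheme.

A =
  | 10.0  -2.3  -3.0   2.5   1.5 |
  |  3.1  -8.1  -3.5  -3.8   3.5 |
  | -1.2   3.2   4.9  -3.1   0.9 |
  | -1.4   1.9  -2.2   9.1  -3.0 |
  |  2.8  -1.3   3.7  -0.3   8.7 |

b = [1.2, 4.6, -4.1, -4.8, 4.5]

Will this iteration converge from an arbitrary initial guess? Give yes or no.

Let D = diag(10, -8.1, 4.9, 9.1, 8.7); L, U the strict triangles.
T_J = -D⁻¹(L+U): T[2,3] = -(-3.1)/(4.9) = +0.6327; T[2,2] = 0.
  T[0,:] = [+0.0000, +0.2300, +0.3000, -0.2500, -0.1500]
  T[1,:] = [+0.3827, +0.0000, -0.4321, -0.4691, +0.4321]
  T[2,:] = [+0.2449, -0.6531, +0.0000, +0.6327, -0.1837]
  T[3,:] = [+0.1538, -0.2088, +0.2418, +0.0000, +0.3297]
  T[4,:] = [-0.3218, +0.1494, -0.4253, +0.0345, +0.0000]
moduli |λ_i(T)| = 0.8931, 0.7378, 0.4825, 0.3741, 0.0469.
spectral radius ρ = 0.8931; 0.8931 < 1, so it converges for any x₀.

yes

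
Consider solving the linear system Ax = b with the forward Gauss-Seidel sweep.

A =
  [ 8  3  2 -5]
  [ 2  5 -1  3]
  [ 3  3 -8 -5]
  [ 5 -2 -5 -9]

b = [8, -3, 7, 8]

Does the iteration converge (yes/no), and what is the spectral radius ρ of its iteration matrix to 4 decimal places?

Let D = diag(8, 5, -8, -9); L, U the strict triangles.
Gauss-Seidel: T = -(D+L)⁻¹U, row 0 first, T[0,2] = -(2)/(8) = -0.2500; later rows by forward substitution.
  T[0,:] = [+0.0000, -0.3750, -0.2500, +0.6250]
  T[1,:] = [+0.0000, +0.1500, +0.3000, -0.8500]
  T[2,:] = [+0.0000, -0.0844, +0.0188, -0.7094]
  T[3,:] = [+0.0000, -0.1948, -0.2160, +0.9302]
|eigenvalues of T|: 1.2254, 0.1458, 0.1458, 0.0000.
ρ = 1.2254; 1.2254 > 1: divergent.

no, ρ = 1.2254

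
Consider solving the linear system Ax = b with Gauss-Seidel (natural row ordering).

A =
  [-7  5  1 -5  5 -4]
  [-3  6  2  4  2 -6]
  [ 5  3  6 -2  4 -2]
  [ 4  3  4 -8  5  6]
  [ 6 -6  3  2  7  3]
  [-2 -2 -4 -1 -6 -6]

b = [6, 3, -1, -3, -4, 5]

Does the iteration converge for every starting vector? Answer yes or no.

no

Write A = D+L+U with D = diag(-7, 6, 6, -8, 7, -6).
T_GS = -(D+L)⁻¹U: row 0 first, T[0,4] = -(5)/(-7) = +0.7143; later rows by forward substitution.
  T[0,:] = [+0.0000  +0.7143  +0.1429  -0.7143  +0.7143  -0.5714]
  T[1,:] = [+0.0000  +0.3571  -0.2619  -1.0238  +0.0238  +0.7143]
  T[2,:] = [+0.0000  -0.7738  +0.0119  +1.4405  -1.2738  +0.4524]
  T[3,:] = [+0.0000  +0.1042  -0.0208  -0.0208  +0.3542  +0.9583]
  T[4,:] = [+0.0000  -0.0043  -0.3461  -0.8767  -0.1471  +0.2058]
  T[5,:] = [+0.0000  +0.1456  +0.3813  +0.4992  +0.6913  -0.7147]
eigenvalue magnitudes: 1.6389, 0.5789, 0.5789, 0.1216, 0.1061, 0.0000.
ρ(T) = max|λ| = 1.6389; 1.6389 > 1: divergent.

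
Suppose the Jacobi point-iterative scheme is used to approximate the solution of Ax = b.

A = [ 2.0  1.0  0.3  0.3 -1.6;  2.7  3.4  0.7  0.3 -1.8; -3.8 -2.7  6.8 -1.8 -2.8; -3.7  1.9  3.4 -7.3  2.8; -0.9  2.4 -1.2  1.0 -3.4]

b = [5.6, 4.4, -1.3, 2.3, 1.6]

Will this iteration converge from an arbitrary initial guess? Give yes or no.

Split A = D + L + U, D = diag(2, 3.4, 6.8, -7.3, -3.4).
Jacobi T = -D⁻¹(L+U): T[4,0] = -(-0.9)/(-3.4) = -0.2647; T[4,4] = 0.
  T[0,:] = [+0.0000  -0.5000  -0.1500  -0.1500  +0.8000]
  T[1,:] = [-0.7941  +0.0000  -0.2059  -0.0882  +0.5294]
  T[2,:] = [+0.5588  +0.3971  +0.0000  +0.2647  +0.4118]
  T[3,:] = [-0.5068  +0.2603  +0.4658  +0.0000  +0.3836]
  T[4,:] = [-0.2647  +0.7059  -0.3529  +0.2941  +0.0000]
|eigenvalues of T|: 1.1468, 0.6572, 0.6572, 0.4716, 0.0437.
spectral radius ρ = 1.1468; 1.1468 > 1: divergent.

no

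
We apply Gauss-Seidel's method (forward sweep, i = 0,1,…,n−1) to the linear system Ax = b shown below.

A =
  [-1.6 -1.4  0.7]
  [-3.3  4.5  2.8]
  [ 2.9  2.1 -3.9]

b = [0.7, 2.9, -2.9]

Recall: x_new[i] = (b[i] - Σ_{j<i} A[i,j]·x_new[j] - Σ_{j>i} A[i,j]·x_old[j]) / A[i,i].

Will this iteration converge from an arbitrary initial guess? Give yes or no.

yes

Split A = D + L + U, D = diag(-1.6, 4.5, -3.9).
Gauss-Seidel: T = -(D+L)⁻¹U, row 0 first, T[0,1] = -(-1.4)/(-1.6) = -0.8750; later rows by forward substitution.
  T[0,:] = [+0.0000  -0.8750  +0.4375]
  T[1,:] = [+0.0000  -0.6417  -0.3014]
  T[2,:] = [+0.0000  -0.9962  +0.1630]
|λ(T)| sorted: 0.9191, 0.4405, 0.0000.
ρ(T) = max|λ| = 0.9191; 0.9191 < 1: convergent.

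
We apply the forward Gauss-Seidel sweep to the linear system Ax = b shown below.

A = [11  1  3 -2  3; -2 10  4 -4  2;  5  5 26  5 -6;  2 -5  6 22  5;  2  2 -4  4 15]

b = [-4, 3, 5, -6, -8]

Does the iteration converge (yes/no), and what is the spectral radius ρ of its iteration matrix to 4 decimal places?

Diagonal D = diag(11, 10, 26, 22, 15); L, U strict lower/upper.
GS T = -(D+L)⁻¹U: row 0 first, T[0,2] = -(3)/(11) = -0.2727; later rows by forward substitution.
  T[0,:] = [+0.0000 -0.0909 -0.2727 +0.1818 -0.2727]
  T[1,:] = [+0.0000 -0.0182 -0.4545 +0.4364 -0.2545]
  T[2,:] = [+0.0000 +0.0210 +0.1399 -0.3112 +0.3322]
  T[3,:] = [+0.0000 -0.0016 -0.1167 +0.1675 -0.3509]
  T[4,:] = [+0.0000 +0.0206 +0.1654 -0.2101 +0.2525]
|λ(T)| sorted: 0.6376, 0.0903, 0.0903, 0.0408, 0.0000.
ρ(T) = max|λ| = 0.6376; 0.6376 < 1 ⇒ converges.

yes, ρ = 0.6376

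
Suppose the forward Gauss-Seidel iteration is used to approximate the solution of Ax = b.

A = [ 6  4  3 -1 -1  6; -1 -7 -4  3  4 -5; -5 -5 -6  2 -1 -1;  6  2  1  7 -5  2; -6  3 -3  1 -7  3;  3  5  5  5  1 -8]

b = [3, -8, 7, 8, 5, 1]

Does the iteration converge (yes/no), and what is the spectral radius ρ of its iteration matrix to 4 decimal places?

Let D = diag(6, -7, -6, 7, -7, -8); L, U the strict triangles.
GS T = -(D+L)⁻¹U: row 0 first, T[0,5] = -(6)/(6) = -1.0000; later rows by forward substitution.
  T[0,:] = [+0.0000, -0.6667, -0.5000, +0.1667, +0.1667, -1.0000]
  T[1,:] = [+0.0000, +0.0952, -0.5000, +0.4048, +0.5476, -0.5714]
  T[2,:] = [+0.0000, +0.4762, +0.8333, -0.1429, -0.7619, +1.1429]
  T[3,:] = [+0.0000, +0.4762, +0.4524, -0.2381, +0.5238, +0.5714]
  T[4,:] = [+0.0000, +0.4762, -0.0782, +0.0578, +0.4932, +0.6327]
  T[5,:] = [+0.0000, +0.4643, +0.2938, +0.0846, +0.3176, +0.4184]
|eigenvalues of T|: 1.1335, 0.9440, 0.3449, 0.3449, 0.1145, 0.0000.
ρ(T) = max|λ| = 1.1335; 1.1335 > 1, so it fails to converge.

no, ρ = 1.1335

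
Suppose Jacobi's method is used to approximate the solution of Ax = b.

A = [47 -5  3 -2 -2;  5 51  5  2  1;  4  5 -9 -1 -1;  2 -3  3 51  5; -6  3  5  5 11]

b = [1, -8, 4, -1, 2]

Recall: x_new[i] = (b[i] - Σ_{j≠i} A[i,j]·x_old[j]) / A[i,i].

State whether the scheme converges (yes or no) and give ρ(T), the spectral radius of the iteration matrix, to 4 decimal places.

A = D + L + U where D = diag(47, 51, -9, 51, 11).
Jacobi: T = -D⁻¹(L+U), T[1,2] = -(5)/(51) = -0.0980; T[1,1] = 0.
  T[0,:] = [+0.0000, +0.1064, -0.0638, +0.0426, +0.0426]
  T[1,:] = [-0.0980, +0.0000, -0.0980, -0.0392, -0.0196]
  T[2,:] = [+0.4444, +0.5556, +0.0000, -0.1111, -0.1111]
  T[3,:] = [-0.0392, +0.0588, -0.0588, +0.0000, -0.0980]
  T[4,:] = [+0.5455, -0.2727, -0.4545, -0.4545, +0.0000]
|eigenvalues of T|: 0.3788, 0.2842, 0.2842, 0.2803, 0.0644.
ρ = 0.3788; 0.3788 < 1: convergent.

yes, ρ = 0.3788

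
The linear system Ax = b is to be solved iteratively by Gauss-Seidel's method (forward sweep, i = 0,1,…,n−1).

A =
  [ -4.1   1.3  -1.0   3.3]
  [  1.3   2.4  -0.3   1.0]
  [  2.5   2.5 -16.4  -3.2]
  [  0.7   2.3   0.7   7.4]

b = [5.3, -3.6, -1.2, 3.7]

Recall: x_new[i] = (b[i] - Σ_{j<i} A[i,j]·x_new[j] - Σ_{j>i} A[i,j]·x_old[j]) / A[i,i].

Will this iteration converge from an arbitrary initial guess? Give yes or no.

A = D + L + U where D = diag(-4.1, 2.4, -16.4, 7.4).
GS T = -(D+L)⁻¹U: row 0 first, T[0,3] = -(3.3)/(-4.1) = +0.8049; later rows by forward substitution.
  T[0,:] = [+0.0000, +0.3171, -0.2439, +0.8049]
  T[1,:] = [+0.0000, -0.1717, +0.2571, -0.8526]
  T[2,:] = [+0.0000, +0.0222, +0.0020, -0.2024]
  T[3,:] = [+0.0000, +0.0213, -0.0570, +0.2080]
moduli |λ_i(T)| = 0.2154, 0.1552, 0.0219, 0.0000.
ρ = 0.2154; 0.2154 < 1, so it converges for any x₀.

yes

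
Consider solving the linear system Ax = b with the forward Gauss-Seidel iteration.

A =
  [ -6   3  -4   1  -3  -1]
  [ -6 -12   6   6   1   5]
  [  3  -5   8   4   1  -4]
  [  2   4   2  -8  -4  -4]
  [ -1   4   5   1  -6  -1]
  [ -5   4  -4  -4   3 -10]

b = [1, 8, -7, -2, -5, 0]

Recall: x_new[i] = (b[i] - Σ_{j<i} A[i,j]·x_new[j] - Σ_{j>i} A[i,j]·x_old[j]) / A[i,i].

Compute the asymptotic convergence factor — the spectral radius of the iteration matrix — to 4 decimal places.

A = D + L + U where D = diag(-6, -12, 8, -8, -6, -10).
T_GS = -(D+L)⁻¹U: row 0 first, T[0,1] = -(3)/(-6) = +0.5000; later rows by forward substitution.
  T[0,:] = [+0.0000 +0.5000 -0.6667 +0.1667 -0.5000 -0.1667]
  T[1,:] = [+0.0000 -0.2500 +0.8333 +0.4167 +0.3333 +0.5000]
  T[2,:] = [+0.0000 -0.3438 +0.7708 -0.3021 +0.2708 +0.8750]
  T[3,:] = [+0.0000 -0.0859 +0.4427 +0.1745 -0.3906 -0.0729]
  T[4,:] = [+0.0000 -0.5508 +1.3828 +0.0273 +0.4661 +0.9115]
  T[5,:] = [+0.0000 -0.3434 +0.5961 +0.1426 +0.5711 +0.2359]
eigenvalue magnitudes: 1.5998, 0.4605, 0.4605, 0.1239, 0.1239, 0.0000.
ρ = 1.5998; 1.5998 > 1: divergent.

1.5998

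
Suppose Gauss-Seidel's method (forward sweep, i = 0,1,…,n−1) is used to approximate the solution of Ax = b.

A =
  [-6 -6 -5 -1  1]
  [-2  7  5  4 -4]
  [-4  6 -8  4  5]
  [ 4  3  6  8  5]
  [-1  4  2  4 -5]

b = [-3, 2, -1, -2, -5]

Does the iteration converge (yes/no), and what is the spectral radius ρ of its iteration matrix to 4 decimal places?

A = D + L + U where D = diag(-6, 7, -8, 8, -5).
GS T = -(D+L)⁻¹U: row 0 first, T[0,2] = -(-5)/(-6) = -0.8333; later rows by forward substitution.
  T[0,:] = [+0.0000  -1.0000  -0.8333  -0.1667  +0.1667]
  T[1,:] = [+0.0000  -0.2857  -0.9524  -0.6190  +0.6190]
  T[2,:] = [+0.0000  +0.2857  -0.2976  +0.1190  +1.0060]
  T[3,:] = [+0.0000  +0.3929  +0.9970  +0.2262  -1.6949]
  T[4,:] = [+0.0000  +0.4000  +0.0833  -0.2333  -0.4917]
|eigenvalues of T|: 1.2560, 0.5232, 0.5232, 0.1298, 0.0000.
ρ(T) = max|λ| = 1.2560; 1.2560 > 1, so it fails to converge.

no, ρ = 1.2560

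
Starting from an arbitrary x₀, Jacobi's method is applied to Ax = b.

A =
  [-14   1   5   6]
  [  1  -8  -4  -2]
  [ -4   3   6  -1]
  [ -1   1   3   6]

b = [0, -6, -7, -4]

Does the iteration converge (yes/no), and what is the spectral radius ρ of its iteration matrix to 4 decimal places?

yes, ρ = 0.9043

Let D = diag(-14, -8, 6, 6); L, U the strict triangles.
Jacobi: T = -D⁻¹(L+U), T[2,1] = -(3)/(6) = -0.5000; T[2,2] = 0.
  T[0,:] = [+0.0000 +0.0714 +0.3571 +0.4286]
  T[1,:] = [+0.1250 +0.0000 -0.5000 -0.2500]
  T[2,:] = [+0.6667 -0.5000 +0.0000 +0.1667]
  T[3,:] = [+0.1667 -0.1667 -0.5000 +0.0000]
|roots of det(T-λI)|: 0.9043, 0.4440, 0.4440, 0.1196.
ρ = 0.9043; 0.9043 < 1, so it converges for any x₀.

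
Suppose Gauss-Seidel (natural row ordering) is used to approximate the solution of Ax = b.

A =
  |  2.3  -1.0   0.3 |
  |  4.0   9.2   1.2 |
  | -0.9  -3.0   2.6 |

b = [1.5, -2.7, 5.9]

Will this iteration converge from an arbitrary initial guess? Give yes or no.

yes

Let D = diag(2.3, 9.2, 2.6); L, U the strict triangles.
GS T = -(D+L)⁻¹U: row 0 first, T[0,1] = -(-1)/(2.3) = +0.4348; later rows by forward substitution.
  T[0,:] = [+0.0000  +0.4348  -0.1304]
  T[1,:] = [+0.0000  -0.1890  -0.0737]
  T[2,:] = [+0.0000  -0.0676  -0.1302]
|eigenvalues of T|: 0.2361, 0.0831, 0.0000.
ρ = 0.2361; 0.2361 < 1 ⇒ converges.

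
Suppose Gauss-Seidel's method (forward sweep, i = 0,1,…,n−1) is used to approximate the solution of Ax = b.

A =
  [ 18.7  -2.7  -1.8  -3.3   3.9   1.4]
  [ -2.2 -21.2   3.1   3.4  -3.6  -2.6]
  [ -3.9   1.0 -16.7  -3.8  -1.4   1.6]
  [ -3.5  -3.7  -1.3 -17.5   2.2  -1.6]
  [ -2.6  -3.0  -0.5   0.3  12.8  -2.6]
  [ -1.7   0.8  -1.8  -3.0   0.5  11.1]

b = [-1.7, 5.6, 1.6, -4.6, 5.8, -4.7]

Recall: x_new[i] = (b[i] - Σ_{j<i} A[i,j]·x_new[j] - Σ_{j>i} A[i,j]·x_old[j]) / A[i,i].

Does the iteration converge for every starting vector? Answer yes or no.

A = D + L + U where D = diag(18.7, -21.2, -16.7, -17.5, 12.8, 11.1).
Gauss-Seidel: T = -(D+L)⁻¹U, row 0 first, T[0,5] = -(1.4)/(18.7) = -0.0749; later rows by forward substitution.
  T[0,:] = [+0.0000  +0.1444  +0.0963  +0.1765  -0.2086  -0.0749]
  T[1,:] = [+0.0000  -0.0150  +0.1362  +0.1421  -0.1482  -0.1149]
  T[2,:] = [+0.0000  -0.0346  -0.0143  -0.2602  -0.0440  +0.1064]
  T[3,:] = [+0.0000  -0.0231  -0.0470  -0.0460  +0.2020  -0.0601]
  T[4,:] = [+0.0000  +0.0250  +0.0520  +0.0601  -0.0835  +0.1666]
  T[5,:] = [+0.0000  +0.0102  -0.0124  -0.0406  +0.0300  -0.0097]
moduli |λ_i(T)| = 0.2323, 0.1009, 0.1009, 0.0891, 0.0891, 0.0000.
spectral radius ρ = 0.2323; 0.2323 < 1: convergent.

yes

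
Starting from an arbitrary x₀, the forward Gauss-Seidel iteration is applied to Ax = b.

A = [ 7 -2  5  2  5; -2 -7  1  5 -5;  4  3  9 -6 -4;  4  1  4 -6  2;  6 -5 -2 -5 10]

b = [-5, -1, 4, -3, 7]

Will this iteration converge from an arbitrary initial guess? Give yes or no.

no

Let D = diag(7, -7, 9, -6, 10); L, U the strict triangles.
Gauss-Seidel: T = -(D+L)⁻¹U, row 0 first, T[0,4] = -(5)/(7) = -0.7143; later rows by forward substitution.
  T[0,:] = [+0.0000, +0.2857, -0.7143, -0.2857, -0.7143]
  T[1,:] = [+0.0000, -0.0816, +0.3469, +0.7959, -0.5102]
  T[2,:] = [+0.0000, -0.0998, +0.2018, +0.5283, +0.9320]
  T[3,:] = [+0.0000, +0.1104, -0.2838, +0.2944, +0.3934]
  T[4,:] = [+0.0000, -0.1770, +0.5005, +0.8223, +0.5566]
|eigenvalues of T|: 1.1703, 0.6505, 0.4667, 0.0153, 0.0000.
spectral radius ρ = 1.1703; 1.1703 > 1 ⇒ diverges.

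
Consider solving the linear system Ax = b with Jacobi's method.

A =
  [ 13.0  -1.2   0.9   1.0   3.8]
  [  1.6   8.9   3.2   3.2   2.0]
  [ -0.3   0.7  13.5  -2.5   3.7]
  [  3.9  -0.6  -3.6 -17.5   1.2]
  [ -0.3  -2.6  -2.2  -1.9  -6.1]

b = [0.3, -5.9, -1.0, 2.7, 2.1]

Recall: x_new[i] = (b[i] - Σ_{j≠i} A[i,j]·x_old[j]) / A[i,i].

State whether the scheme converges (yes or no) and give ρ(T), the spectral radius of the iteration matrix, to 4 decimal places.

Let D = diag(13, 8.9, 13.5, -17.5, -6.1); L, U the strict triangles.
T_J = -D⁻¹(L+U): T[0,3] = -(1)/(13) = -0.0769; T[0,0] = 0.
  T[0,:] = [+0.0000  +0.0923  -0.0692  -0.0769  -0.2923]
  T[1,:] = [-0.1798  +0.0000  -0.3596  -0.3596  -0.2247]
  T[2,:] = [+0.0222  -0.0519  +0.0000  +0.1852  -0.2741]
  T[3,:] = [+0.2229  -0.0343  -0.2057  +0.0000  +0.0686]
  T[4,:] = [-0.0492  -0.4262  -0.3607  -0.3115  +0.0000]
moduli |λ_i(T)| = 0.5717, 0.3070, 0.3070, 0.2174, 0.2174.
spectral radius ρ = 0.5717; 0.5717 < 1 ⇒ converges.

yes, ρ = 0.5717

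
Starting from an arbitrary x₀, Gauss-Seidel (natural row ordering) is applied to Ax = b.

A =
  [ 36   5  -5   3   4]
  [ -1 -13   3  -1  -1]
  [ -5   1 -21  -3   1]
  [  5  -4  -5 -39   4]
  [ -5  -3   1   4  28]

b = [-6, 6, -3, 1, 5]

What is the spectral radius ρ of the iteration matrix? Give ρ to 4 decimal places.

Diagonal D = diag(36, -13, -21, -39, 28); L, U strict lower/upper.
T_GS = -(D+L)⁻¹U: row 0 first, T[0,3] = -(3)/(36) = -0.0833; later rows by forward substitution.
  T[0,:] = [+0.0000 -0.1389 +0.1389 -0.0833 -0.1111]
  T[1,:] = [+0.0000 +0.0107 +0.2201 -0.0705 -0.0684]
  T[2,:] = [+0.0000 +0.0336 -0.0226 -0.1264 +0.0708]
  T[3,:] = [+0.0000 -0.0232 -0.0019 +0.0128 +0.0863]
  T[4,:] = [+0.0000 -0.0215 +0.0495 -0.0197 -0.0420]
|eigenvalues of T|: 0.1508, 0.1190, 0.0684, 0.0684, 0.0000.
ρ(T) = max|λ| = 0.1508; 0.1508 < 1: convergent.

0.1508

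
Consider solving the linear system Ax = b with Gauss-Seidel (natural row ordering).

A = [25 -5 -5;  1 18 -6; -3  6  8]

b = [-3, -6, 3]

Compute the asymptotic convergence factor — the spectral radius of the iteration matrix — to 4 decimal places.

Let D = diag(25, 18, 8); L, U the strict triangles.
Gauss-Seidel: T = -(D+L)⁻¹U, row 0 first, T[0,2] = -(-5)/(25) = +0.2000; later rows by forward substitution.
  T[0,:] = [+0.0000, +0.2000, +0.2000]
  T[1,:] = [+0.0000, -0.0111, +0.3222]
  T[2,:] = [+0.0000, +0.0833, -0.1667]
|eigenvalues of T|: 0.2703, 0.0925, 0.0000.
ρ(T) = max|λ| = 0.2703; 0.2703 < 1: convergent.

0.2703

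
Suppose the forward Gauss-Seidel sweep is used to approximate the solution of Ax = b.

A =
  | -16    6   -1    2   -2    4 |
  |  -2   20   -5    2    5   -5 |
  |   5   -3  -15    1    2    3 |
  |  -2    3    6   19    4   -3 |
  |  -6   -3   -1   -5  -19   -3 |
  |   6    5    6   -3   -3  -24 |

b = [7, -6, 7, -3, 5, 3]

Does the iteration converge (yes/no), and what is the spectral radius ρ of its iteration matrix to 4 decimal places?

yes, ρ = 0.5167

Diagonal D = diag(-16, 20, -15, 19, -19, -24); L, U strict lower/upper.
GS T = -(D+L)⁻¹U: row 0 first, T[0,1] = -(6)/(-16) = +0.3750; later rows by forward substitution.
  T[0,:] = [+0.0000  +0.3750  -0.0625  +0.1250  -0.1250  +0.2500]
  T[1,:] = [+0.0000  +0.0375  +0.2438  -0.0875  -0.2625  +0.2750]
  T[2,:] = [+0.0000  +0.1175  -0.0696  +0.1258  +0.1442  +0.2283]
  T[3,:] = [+0.0000  -0.0036  -0.0231  -0.0128  -0.2278  +0.0687]
  T[4,:] = [+0.0000  -0.1296  -0.0090  -0.0289  +0.1333  -0.3104]
  T[5,:] = [+0.0000  +0.1476  +0.0218  +0.0497  -0.0381  +0.2071]
|roots of det(T-λI)|: 0.5167, 0.2099, 0.1001, 0.0692, 0.0692, 0.0000.
spectral radius ρ = 0.5167; 0.5167 < 1 ⇒ converges.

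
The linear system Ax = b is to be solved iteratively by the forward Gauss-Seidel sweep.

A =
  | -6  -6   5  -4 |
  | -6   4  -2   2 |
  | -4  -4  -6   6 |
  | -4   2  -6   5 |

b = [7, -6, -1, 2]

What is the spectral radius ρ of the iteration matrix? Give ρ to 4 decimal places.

Let D = diag(-6, 4, -6, 5); L, U the strict triangles.
GS T = -(D+L)⁻¹U: row 0 first, T[0,3] = -(-4)/(-6) = -0.6667; later rows by forward substitution.
  T[0,:] = [+0.0000  -1.0000  +0.8333  -0.6667]
  T[1,:] = [+0.0000  -1.5000  +1.7500  -1.5000]
  T[2,:] = [+0.0000  +1.6667  -1.7222  +2.4444]
  T[3,:] = [+0.0000  +1.8000  -2.1000  +3.0000]
|roots of det(T-λI)|: 1.6664, 1.2526, 0.1916, 0.0000.
ρ(T) = max|λ| = 1.6664; 1.6664 > 1, so it fails to converge.

1.6664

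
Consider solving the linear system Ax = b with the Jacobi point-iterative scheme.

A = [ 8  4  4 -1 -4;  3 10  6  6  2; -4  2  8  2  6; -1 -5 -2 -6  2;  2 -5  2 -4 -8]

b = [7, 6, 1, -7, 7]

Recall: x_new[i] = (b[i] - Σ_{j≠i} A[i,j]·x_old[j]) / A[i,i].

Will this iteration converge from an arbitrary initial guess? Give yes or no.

no

Write A = D+L+U with D = diag(8, 10, 8, -6, -8).
Jacobi T = -D⁻¹(L+U): T[1,2] = -(6)/(10) = -0.6000; T[1,1] = 0.
  T[0,:] = [+0.0000, -0.5000, -0.5000, +0.1250, +0.5000]
  T[1,:] = [-0.3000, +0.0000, -0.6000, -0.6000, -0.2000]
  T[2,:] = [+0.5000, -0.2500, +0.0000, -0.2500, -0.7500]
  T[3,:] = [-0.1667, -0.8333, -0.3333, +0.0000, +0.3333]
  T[4,:] = [+0.2500, -0.6250, +0.2500, -0.5000, +0.0000]
|λ(T)| sorted: 1.1299, 0.9326, 0.7744, 0.7744, 0.2573.
spectral radius ρ = 1.1299; 1.1299 > 1: divergent.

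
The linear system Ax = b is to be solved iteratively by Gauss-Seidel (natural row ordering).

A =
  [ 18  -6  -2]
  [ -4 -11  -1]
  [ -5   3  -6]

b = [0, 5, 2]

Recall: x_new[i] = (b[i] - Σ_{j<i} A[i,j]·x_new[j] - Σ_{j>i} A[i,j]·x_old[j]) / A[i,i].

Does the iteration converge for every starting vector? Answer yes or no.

yes

Write A = D+L+U with D = diag(18, -11, -6).
Gauss-Seidel: T = -(D+L)⁻¹U, row 0 first, T[0,2] = -(-2)/(18) = +0.1111; later rows by forward substitution.
  T[0,:] = [+0.0000, +0.3333, +0.1111]
  T[1,:] = [+0.0000, -0.1212, -0.1313]
  T[2,:] = [+0.0000, -0.3384, -0.1582]
moduli |λ_i(T)| = 0.3513, 0.0719, 0.0000.
spectral radius ρ = 0.3513; 0.3513 < 1: convergent.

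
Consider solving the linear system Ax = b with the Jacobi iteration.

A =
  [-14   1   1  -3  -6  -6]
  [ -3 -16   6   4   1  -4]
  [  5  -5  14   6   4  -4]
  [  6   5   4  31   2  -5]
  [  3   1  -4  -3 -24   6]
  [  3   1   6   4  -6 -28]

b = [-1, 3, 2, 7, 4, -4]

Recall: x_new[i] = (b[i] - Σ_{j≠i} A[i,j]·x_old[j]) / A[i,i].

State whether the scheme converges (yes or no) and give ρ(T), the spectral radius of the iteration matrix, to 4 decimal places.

Let D = diag(-14, -16, 14, 31, -24, -28); L, U the strict triangles.
Jacobi T = -D⁻¹(L+U): T[2,4] = -(4)/(14) = -0.2857; T[2,2] = 0.
  T[0,:] = [+0.0000  +0.0714  +0.0714  -0.2143  -0.4286  -0.4286]
  T[1,:] = [-0.1875  +0.0000  +0.3750  +0.2500  +0.0625  -0.2500]
  T[2,:] = [-0.3571  +0.3571  +0.0000  -0.4286  -0.2857  +0.2857]
  T[3,:] = [-0.1935  -0.1613  -0.1290  +0.0000  -0.0645  +0.1613]
  T[4,:] = [+0.1250  +0.0417  -0.1667  -0.1250  +0.0000  +0.2500]
  T[5,:] = [+0.1071  +0.0357  +0.2143  +0.1429  -0.2143  +0.0000]
|roots of det(T-λI)|: 0.6006, 0.4307, 0.4005, 0.4005, 0.1888, 0.0466.
spectral radius ρ = 0.6006; 0.6006 < 1: convergent.

yes, ρ = 0.6006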